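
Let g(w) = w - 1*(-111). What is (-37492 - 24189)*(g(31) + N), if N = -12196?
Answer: 743502774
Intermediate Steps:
g(w) = 111 + w (g(w) = w + 111 = 111 + w)
(-37492 - 24189)*(g(31) + N) = (-37492 - 24189)*((111 + 31) - 12196) = -61681*(142 - 12196) = -61681*(-12054) = 743502774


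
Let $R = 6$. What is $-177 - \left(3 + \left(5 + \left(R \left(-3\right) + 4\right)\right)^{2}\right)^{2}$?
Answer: $-7233$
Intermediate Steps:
$-177 - \left(3 + \left(5 + \left(R \left(-3\right) + 4\right)\right)^{2}\right)^{2} = -177 - \left(3 + \left(5 + \left(6 \left(-3\right) + 4\right)\right)^{2}\right)^{2} = -177 - \left(3 + \left(5 + \left(-18 + 4\right)\right)^{2}\right)^{2} = -177 - \left(3 + \left(5 - 14\right)^{2}\right)^{2} = -177 - \left(3 + \left(-9\right)^{2}\right)^{2} = -177 - \left(3 + 81\right)^{2} = -177 - 84^{2} = -177 - 7056 = -7233$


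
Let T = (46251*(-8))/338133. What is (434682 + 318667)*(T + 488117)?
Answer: 41446272578918999/112711 ≈ 3.6772e+11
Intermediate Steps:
T = -123336/112711 (T = -370008*1/338133 = -123336/112711 ≈ -1.0943)
(434682 + 318667)*(T + 488117) = (434682 + 318667)*(-123336/112711 + 488117) = 753349*(55016031851/112711) = 41446272578918999/112711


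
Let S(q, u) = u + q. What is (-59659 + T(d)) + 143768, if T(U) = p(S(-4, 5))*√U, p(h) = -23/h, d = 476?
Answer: 84109 - 46*√119 ≈ 83607.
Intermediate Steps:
S(q, u) = q + u
T(U) = -23*√U (T(U) = (-23/(-4 + 5))*√U = (-23/1)*√U = (-23*1)*√U = -23*√U)
(-59659 + T(d)) + 143768 = (-59659 - 46*√119) + 143768 = 84109 - 46*√119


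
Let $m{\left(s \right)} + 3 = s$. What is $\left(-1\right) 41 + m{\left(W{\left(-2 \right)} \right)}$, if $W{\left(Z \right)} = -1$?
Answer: $-45$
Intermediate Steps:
$m{\left(s \right)} = -3 + s$
$\left(-1\right) 41 + m{\left(W{\left(-2 \right)} \right)} = \left(-1\right) 41 - 4 = -41 - 4 = -45$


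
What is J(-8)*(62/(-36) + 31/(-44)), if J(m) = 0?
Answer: 0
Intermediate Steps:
J(-8)*(62/(-36) + 31/(-44)) = 0*(62/(-36) + 31/(-44)) = 0*(62*(-1/36) + 31*(-1/44)) = 0*(-31/18 - 31/44) = 0*(-961/396) = 0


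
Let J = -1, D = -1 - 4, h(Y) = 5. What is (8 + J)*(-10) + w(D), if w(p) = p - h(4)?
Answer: -80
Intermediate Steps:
D = -5
w(p) = -5 + p (w(p) = p - 1*5 = p - 5 = -5 + p)
(8 + J)*(-10) + w(D) = (8 - 1)*(-10) + (-5 - 5) = 7*(-10) - 10 = -70 - 10 = -80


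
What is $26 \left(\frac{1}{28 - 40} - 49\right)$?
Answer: $- \frac{7657}{6} \approx -1276.2$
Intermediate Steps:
$26 \left(\frac{1}{28 - 40} - 49\right) = 26 \left(\frac{1}{-12} - 49\right) = 26 \left(- \frac{1}{12} - 49\right) = 26 \left(- \frac{589}{12}\right) = - \frac{7657}{6}$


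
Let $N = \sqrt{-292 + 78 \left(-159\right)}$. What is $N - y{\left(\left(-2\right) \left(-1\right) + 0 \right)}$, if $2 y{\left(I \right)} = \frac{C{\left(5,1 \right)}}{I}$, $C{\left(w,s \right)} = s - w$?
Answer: $1 + i \sqrt{12694} \approx 1.0 + 112.67 i$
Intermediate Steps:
$N = i \sqrt{12694}$ ($N = \sqrt{-292 - 12402} = \sqrt{-12694} = i \sqrt{12694} \approx 112.67 i$)
$y{\left(I \right)} = - \frac{2}{I}$ ($y{\left(I \right)} = \frac{\left(1 - 5\right) \frac{1}{I}}{2} = \frac{\left(-4\right) \frac{1}{I}}{2} = - \frac{2}{I}$)
$N - y{\left(\left(-2\right) \left(-1\right) + 0 \right)} = i \sqrt{12694} - - \frac{2}{\left(-2\right) \left(-1\right) + 0} = i \sqrt{12694} - - \frac{2}{2 + 0} = i \sqrt{12694} - - \frac{2}{2} = i \sqrt{12694} - \left(-2\right) \frac{1}{2} = i \sqrt{12694} - -1 = i \sqrt{12694} + 1 = 1 + i \sqrt{12694}$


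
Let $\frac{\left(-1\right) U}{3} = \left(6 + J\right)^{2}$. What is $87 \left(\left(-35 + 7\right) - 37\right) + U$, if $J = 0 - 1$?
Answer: $-5730$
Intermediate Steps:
$J = -1$ ($J = 0 - 1 = -1$)
$U = -75$ ($U = - 3 \left(6 - 1\right)^{2} = - 3 \cdot 5^{2} = \left(-3\right) 25 = -75$)
$87 \left(\left(-35 + 7\right) - 37\right) + U = 87 \left(\left(-35 + 7\right) - 37\right) - 75 = 87 \left(-28 - 37\right) - 75 = 87 \left(-65\right) - 75 = -5655 - 75 = -5730$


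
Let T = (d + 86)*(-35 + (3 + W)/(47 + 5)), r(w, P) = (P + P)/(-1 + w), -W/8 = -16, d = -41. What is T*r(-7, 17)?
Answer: 1292085/208 ≈ 6211.9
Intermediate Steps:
W = 128 (W = -8*(-16) = 128)
r(w, P) = 2*P/(-1 + w) (r(w, P) = (2*P)/(-1 + w) = 2*P/(-1 + w))
T = -76005/52 (T = (-41 + 86)*(-35 + (3 + 128)/(47 + 5)) = 45*(-35 + 131/52) = 45*(-1689/52) = -76005/52 ≈ -1461.6)
T*r(-7, 17) = -76005*17/(26*(-1 - 7)) = -76005*17/(26*(-8)) = -76005*17*(-1)/(26*8) = -76005/52*(-17/4) = 1292085/208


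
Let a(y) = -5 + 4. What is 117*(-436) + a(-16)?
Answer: -51013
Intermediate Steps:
a(y) = -1
117*(-436) + a(-16) = 117*(-436) - 1 = -51012 - 1 = -51013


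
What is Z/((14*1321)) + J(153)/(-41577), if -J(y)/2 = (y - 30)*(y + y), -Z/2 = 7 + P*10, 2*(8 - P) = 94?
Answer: 237333721/128154173 ≈ 1.8519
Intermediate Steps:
P = -39 (P = 8 - ½*94 = 8 - 47 = -39)
Z = 766 (Z = -2*(7 - 39*10) = -2*(7 - 390) = -2*(-383) = 766)
J(y) = -4*y*(-30 + y) (J(y) = -2*(y - 30)*(y + y) = -2*(-30 + y)*2*y = -4*y*(-30 + y))
Z/((14*1321)) + J(153)/(-41577) = 766/((14*1321)) + (4*153*(30 - 1*153))/(-41577) = 766/18494 + (4*153*(30 - 153))*(-1/41577) = 766*(1/18494) + (4*153*(-123))*(-1/41577) = 383/9247 - 75276*(-1/41577) = 383/9247 + 25092/13859 = 237333721/128154173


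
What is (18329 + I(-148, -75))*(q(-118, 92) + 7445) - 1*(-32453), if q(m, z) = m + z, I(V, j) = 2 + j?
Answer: 135473717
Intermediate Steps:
(18329 + I(-148, -75))*(q(-118, 92) + 7445) - 1*(-32453) = (18329 + (2 - 75))*((-118 + 92) + 7445) - 1*(-32453) = (18329 - 73)*(-26 + 7445) + 32453 = 18256*7419 + 32453 = 135441264 + 32453 = 135473717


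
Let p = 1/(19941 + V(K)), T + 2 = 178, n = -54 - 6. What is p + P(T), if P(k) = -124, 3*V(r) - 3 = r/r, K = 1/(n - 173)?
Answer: -7418545/59827 ≈ -124.00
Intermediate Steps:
n = -60
K = -1/233 (K = 1/(-60 - 173) = 1/(-233) = -1/233 ≈ -0.0042918)
T = 176 (T = -2 + 178 = 176)
V(r) = 4/3 (V(r) = 1 + (r/r)/3 = 1 + (1/3)*1 = 1 + 1/3 = 4/3)
p = 3/59827 (p = 1/(19941 + 4/3) = 1/(59827/3) = 3/59827 ≈ 5.0145e-5)
p + P(T) = 3/59827 - 124 = -7418545/59827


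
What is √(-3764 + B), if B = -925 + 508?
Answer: I*√4181 ≈ 64.661*I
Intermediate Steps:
B = -417
√(-3764 + B) = √(-3764 - 417) = √(-4181) = I*√4181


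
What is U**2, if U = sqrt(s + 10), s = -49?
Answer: -39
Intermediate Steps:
U = I*sqrt(39) (U = sqrt(-49 + 10) = sqrt(-39) = I*sqrt(39) ≈ 6.245*I)
U**2 = (I*sqrt(39))**2 = -39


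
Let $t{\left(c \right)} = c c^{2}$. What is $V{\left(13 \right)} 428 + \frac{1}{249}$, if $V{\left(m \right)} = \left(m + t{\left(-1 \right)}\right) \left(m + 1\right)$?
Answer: $\frac{17904097}{249} \approx 71904.0$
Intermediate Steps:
$t{\left(c \right)} = c^{3}$
$V{\left(m \right)} = \left(1 + m\right) \left(-1 + m\right)$ ($V{\left(m \right)} = \left(m + \left(-1\right)^{3}\right) \left(m + 1\right) = \left(m - 1\right) \left(1 + m\right) = \left(-1 + m\right) \left(1 + m\right) = \left(1 + m\right) \left(-1 + m\right)$)
$V{\left(13 \right)} 428 + \frac{1}{249} = \left(-1 + 13^{2}\right) 428 + \frac{1}{249} = \left(-1 + 169\right) 428 + \frac{1}{249} = 168 \cdot 428 + \frac{1}{249} = 71904 + \frac{1}{249} = \frac{17904097}{249}$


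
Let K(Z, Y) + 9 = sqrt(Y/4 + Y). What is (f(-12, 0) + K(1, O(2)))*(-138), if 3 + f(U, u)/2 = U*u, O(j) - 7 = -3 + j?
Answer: 2070 - 69*sqrt(30) ≈ 1692.1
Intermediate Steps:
O(j) = 4 + j (O(j) = 7 + (-3 + j) = 4 + j)
f(U, u) = -6 + 2*U*u (f(U, u) = -6 + 2*(U*u) = -6 + 2*U*u)
K(Z, Y) = -9 + sqrt(5)*sqrt(Y)/2 (K(Z, Y) = -9 + sqrt(Y/4 + Y) = -9 + sqrt(5*Y/4) = -9 + sqrt(5)*sqrt(Y)/2)
(f(-12, 0) + K(1, O(2)))*(-138) = ((-6 + 2*(-12)*0) + (-9 + sqrt(5)*sqrt(4 + 2)/2))*(-138) = ((-6 + 0) + (-9 + sqrt(5)*sqrt(6)/2))*(-138) = (-6 + (-9 + sqrt(30)/2))*(-138) = (-15 + sqrt(30)/2)*(-138) = 2070 - 69*sqrt(30)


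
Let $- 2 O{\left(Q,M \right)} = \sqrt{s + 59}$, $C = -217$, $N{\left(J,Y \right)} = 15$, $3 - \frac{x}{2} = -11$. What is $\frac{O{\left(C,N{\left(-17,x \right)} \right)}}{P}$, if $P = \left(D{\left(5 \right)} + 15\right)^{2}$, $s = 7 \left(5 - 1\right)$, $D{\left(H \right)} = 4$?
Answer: $- \frac{\sqrt{87}}{722} \approx -0.012919$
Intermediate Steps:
$x = 28$ ($x = 6 - -22 = 6 + 22 = 28$)
$s = 28$ ($s = 7 \cdot 4 = 28$)
$O{\left(Q,M \right)} = - \frac{\sqrt{87}}{2}$ ($O{\left(Q,M \right)} = - \frac{\sqrt{28 + 59}}{2} = - \frac{\sqrt{87}}{2}$)
$P = 361$ ($P = \left(4 + 15\right)^{2} = 19^{2} = 361$)
$\frac{O{\left(C,N{\left(-17,x \right)} \right)}}{P} = \frac{\left(- \frac{1}{2}\right) \sqrt{87}}{361} = - \frac{\sqrt{87}}{2} \cdot \frac{1}{361} = - \frac{\sqrt{87}}{722}$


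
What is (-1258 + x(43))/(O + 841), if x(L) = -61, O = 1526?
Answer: -1319/2367 ≈ -0.55725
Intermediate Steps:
(-1258 + x(43))/(O + 841) = (-1258 - 61)/(1526 + 841) = -1319/2367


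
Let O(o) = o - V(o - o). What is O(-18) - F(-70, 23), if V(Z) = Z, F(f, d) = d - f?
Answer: -111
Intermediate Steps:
O(o) = o (O(o) = o - (o - o) = o - 1*0 = o + 0 = o)
O(-18) - F(-70, 23) = -18 - (23 - 1*(-70)) = -18 - (23 + 70) = -18 - 1*93 = -18 - 93 = -111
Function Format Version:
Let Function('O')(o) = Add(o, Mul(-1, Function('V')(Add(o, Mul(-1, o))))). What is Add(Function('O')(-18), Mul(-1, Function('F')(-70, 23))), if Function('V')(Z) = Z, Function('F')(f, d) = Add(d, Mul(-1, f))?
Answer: -111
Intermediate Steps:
Function('O')(o) = o (Function('O')(o) = Add(o, Mul(-1, Add(o, Mul(-1, o)))) = Add(o, Mul(-1, 0)) = Add(o, 0) = o)
Add(Function('O')(-18), Mul(-1, Function('F')(-70, 23))) = Add(-18, Mul(-1, Add(23, Mul(-1, -70)))) = Add(-18, Mul(-1, Add(23, 70))) = Add(-18, Mul(-1, 93)) = Add(-18, -93) = -111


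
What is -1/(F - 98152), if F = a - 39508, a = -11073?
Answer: 1/148733 ≈ 6.7235e-6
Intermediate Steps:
F = -50581 (F = -11073 - 39508 = -50581)
-1/(F - 98152) = -1/(-50581 - 98152) = -1/(-148733) = -1*(-1/148733) = 1/148733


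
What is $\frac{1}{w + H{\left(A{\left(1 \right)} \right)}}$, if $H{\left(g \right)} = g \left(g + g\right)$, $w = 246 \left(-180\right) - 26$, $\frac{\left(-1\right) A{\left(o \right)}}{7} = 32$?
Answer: $\frac{1}{56046} \approx 1.7842 \cdot 10^{-5}$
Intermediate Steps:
$A{\left(o \right)} = -224$ ($A{\left(o \right)} = \left(-7\right) 32 = -224$)
$w = -44306$ ($w = -44280 - 26 = -44306$)
$H{\left(g \right)} = 2 g^{2}$ ($H{\left(g \right)} = g 2 g = 2 g^{2}$)
$\frac{1}{w + H{\left(A{\left(1 \right)} \right)}} = \frac{1}{-44306 + 2 \left(-224\right)^{2}} = \frac{1}{-44306 + 2 \cdot 50176} = \frac{1}{-44306 + 100352} = \frac{1}{56046}$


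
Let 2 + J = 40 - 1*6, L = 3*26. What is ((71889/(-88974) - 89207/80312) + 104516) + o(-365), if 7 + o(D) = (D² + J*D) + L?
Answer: 269308862296705/1190946648 ≈ 2.2613e+5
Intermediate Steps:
L = 78
J = 32 (J = -2 + (40 - 1*6) = -2 + (40 - 6) = -2 + 34 = 32)
o(D) = 71 + D² + 32*D (o(D) = -7 + ((D² + 32*D) + 78) = -7 + (78 + D² + 32*D) = 71 + D² + 32*D)
((71889/(-88974) - 89207/80312) + 104516) + o(-365) = ((71889/(-88974) - 89207/80312) + 104516) + (71 + (-365)² + 32*(-365)) = ((71889*(-1/88974) - 89207*1/80312) + 104516) + (71 + 133225 - 11680) = ((-23963/29658 - 89207/80312) + 104516) + 121616 = (-2285108831/1190946648 + 104516) + 121616 = 124470694753537/1190946648 + 121616 = 269308862296705/1190946648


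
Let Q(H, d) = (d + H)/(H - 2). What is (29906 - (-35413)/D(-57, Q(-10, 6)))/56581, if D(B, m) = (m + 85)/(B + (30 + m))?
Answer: 5109/15344 ≈ 0.33296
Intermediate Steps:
Q(H, d) = (H + d)/(-2 + H)
D(B, m) = (85 + m)/(30 + B + m)
(29906 - (-35413)/D(-57, Q(-10, 6)))/56581 = (29906 - (-35413)/((85 + (-10 + 6)/(-2 - 10))/(30 - 57 + (-10 + 6)/(-2 - 10))))/56581 = (29906 - (-35413)/((85 - 4/(-12))/(30 - 57 - 4/(-12))))*(1/56581) = (29906 - (-35413)/((85 - 1/12*(-4))/(30 - 57 - 1/12*(-4))))*(1/56581) = (29906 - (-35413)/((85 + ⅓)/(30 - 57 + ⅓)))*(1/56581) = (29906 - (-35413)/((256/3)/(-80/3)))*(1/56581) = (29906 - (-35413)/((-3/80*256/3)))*(1/56581) = (29906 - (-35413)/(-16/5))*(1/56581) = (29906 - (-35413)*(-5)/16)*(1/56581) = (29906 - 1*177065/16)*(1/56581) = (29906 - 177065/16)*(1/56581) = (301431/16)*(1/56581) = 5109/15344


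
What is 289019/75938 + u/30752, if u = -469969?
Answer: -13400296817/1167622688 ≈ -11.477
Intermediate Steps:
289019/75938 + u/30752 = 289019/75938 - 469969/30752 = -13400296817/1167622688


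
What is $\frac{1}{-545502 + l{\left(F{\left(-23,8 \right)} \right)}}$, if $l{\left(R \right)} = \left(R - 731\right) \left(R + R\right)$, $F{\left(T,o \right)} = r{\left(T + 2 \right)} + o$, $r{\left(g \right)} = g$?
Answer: $- \frac{1}{526158} \approx -1.9006 \cdot 10^{-6}$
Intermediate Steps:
$F{\left(T,o \right)} = 2 + T + o$ ($F{\left(T,o \right)} = \left(T + 2\right) + o = \left(2 + T\right) + o = 2 + T + o$)
$l{\left(R \right)} = 2 R \left(-731 + R\right)$ ($l{\left(R \right)} = \left(-731 + R\right) 2 R = 2 R \left(-731 + R\right)$)
$\frac{1}{-545502 + l{\left(F{\left(-23,8 \right)} \right)}} = \frac{1}{-545502 + 2 \left(2 - 23 + 8\right) \left(-731 + \left(2 - 23 + 8\right)\right)} = \frac{1}{-545502 + 2 \left(-13\right) \left(-731 - 13\right)} = \frac{1}{-545502 + 2 \left(-13\right) \left(-744\right)} = \frac{1}{-545502 + 19344} = \frac{1}{-526158} = - \frac{1}{526158}$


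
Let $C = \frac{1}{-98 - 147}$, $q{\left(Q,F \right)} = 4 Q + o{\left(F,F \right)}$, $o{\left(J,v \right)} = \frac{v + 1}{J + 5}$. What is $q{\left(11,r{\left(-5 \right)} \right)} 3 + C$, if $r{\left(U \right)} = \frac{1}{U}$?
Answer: $\frac{64923}{490} \approx 132.5$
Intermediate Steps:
$o{\left(J,v \right)} = \frac{1 + v}{5 + J}$
$q{\left(Q,F \right)} = 4 Q + \frac{1 + F}{5 + F}$
$C = - \frac{1}{245}$ ($C = \frac{1}{-245} = - \frac{1}{245} \approx -0.0040816$)
$q{\left(11,r{\left(-5 \right)} \right)} 3 + C = \frac{1 + \frac{1}{-5} + 4 \cdot 11 \left(5 + \frac{1}{-5}\right)}{5 + \frac{1}{-5}} \cdot 3 - \frac{1}{245} = \frac{1 - \frac{1}{5} + 4 \cdot 11 \left(5 - \frac{1}{5}\right)}{5 - \frac{1}{5}} \cdot 3 - \frac{1}{245} = \frac{1 - \frac{1}{5} + 4 \cdot 11 \cdot \frac{24}{5}}{\frac{24}{5}} \cdot 3 - \frac{1}{245} = \frac{5 \left(1 - \frac{1}{5} + \frac{1056}{5}\right)}{24} \cdot 3 - \frac{1}{245} = \frac{5}{24} \cdot 212 \cdot 3 - \frac{1}{245} = \frac{265}{6} \cdot 3 - \frac{1}{245} = \frac{265}{2} - \frac{1}{245} = \frac{64923}{490}$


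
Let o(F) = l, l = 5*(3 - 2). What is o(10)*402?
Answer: 2010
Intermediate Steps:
l = 5 (l = 5*1 = 5)
o(F) = 5
o(10)*402 = 5*402 = 2010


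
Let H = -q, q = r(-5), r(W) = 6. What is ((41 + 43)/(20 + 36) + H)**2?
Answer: 81/4 ≈ 20.250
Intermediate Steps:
q = 6
H = -6 (H = -1*6 = -6)
((41 + 43)/(20 + 36) + H)**2 = ((41 + 43)/(20 + 36) - 6)**2 = (84/56 - 6)**2 = (84*(1/56) - 6)**2 = (3/2 - 6)**2 = (-9/2)**2 = 81/4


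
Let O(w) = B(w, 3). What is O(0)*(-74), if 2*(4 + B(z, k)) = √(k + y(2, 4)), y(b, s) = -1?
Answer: 296 - 37*√2 ≈ 243.67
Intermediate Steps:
B(z, k) = -4 + √(-1 + k)/2 (B(z, k) = -4 + √(k - 1)/2 = -4 + √(-1 + k)/2)
O(w) = -4 + √2/2 (O(w) = -4 + √(-1 + 3)/2 = -4 + √2/2)
O(0)*(-74) = (-4 + √2/2)*(-74) = 296 - 37*√2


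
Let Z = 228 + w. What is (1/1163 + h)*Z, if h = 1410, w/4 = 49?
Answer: 695288344/1163 ≈ 5.9784e+5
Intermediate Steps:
w = 196 (w = 4*49 = 196)
Z = 424 (Z = 228 + 196 = 424)
(1/1163 + h)*Z = (1/1163 + 1410)*424 = (1639831/1163)*424 = 695288344/1163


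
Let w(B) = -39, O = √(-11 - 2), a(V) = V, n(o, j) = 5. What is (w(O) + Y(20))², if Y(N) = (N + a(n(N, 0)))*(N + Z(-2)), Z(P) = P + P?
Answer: 130321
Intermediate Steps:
Z(P) = 2*P
O = I*√13 (O = √(-13) = I*√13 ≈ 3.6056*I)
Y(N) = (-4 + N)*(5 + N) (Y(N) = (N + 5)*(N + 2*(-2)) = (5 + N)*(N - 4) = (5 + N)*(-4 + N) = (-4 + N)*(5 + N))
(w(O) + Y(20))² = (-39 + (-20 + 20 + 20²))² = (-39 + (-20 + 20 + 400))² = (-39 + 400)² = 361² = 130321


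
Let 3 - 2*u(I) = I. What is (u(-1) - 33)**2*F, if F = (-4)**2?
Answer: 15376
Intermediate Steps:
u(I) = 3/2 - I/2
F = 16
(u(-1) - 33)**2*F = ((3/2 - 1/2*(-1)) - 33)**2*16 = ((3/2 + 1/2) - 33)**2*16 = (2 - 33)**2*16 = (-31)**2*16 = 961*16 = 15376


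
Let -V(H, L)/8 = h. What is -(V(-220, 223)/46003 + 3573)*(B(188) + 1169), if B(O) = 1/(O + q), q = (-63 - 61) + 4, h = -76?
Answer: -13066210911211/3128204 ≈ -4.1769e+6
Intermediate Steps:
V(H, L) = 608 (V(H, L) = -8*(-76) = 608)
q = -120 (q = -124 + 4 = -120)
B(O) = 1/(-120 + O) (B(O) = 1/(O - 120) = 1/(-120 + O))
-(V(-220, 223)/46003 + 3573)*(B(188) + 1169) = -(608/46003 + 3573)*(1/(-120 + 188) + 1169) = -(608*(1/46003) + 3573)*(1/68 + 1169) = -(608/46003 + 3573)*(1/68 + 1169) = -164369327*79493/(46003*68) = -1*13066210911211/3128204 = -13066210911211/3128204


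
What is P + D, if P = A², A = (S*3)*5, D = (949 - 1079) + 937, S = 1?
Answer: 1032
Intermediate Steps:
D = 807 (D = -130 + 937 = 807)
A = 15 (A = (1*3)*5 = 3*5 = 15)
P = 225 (P = 15² = 225)
P + D = 225 + 807 = 1032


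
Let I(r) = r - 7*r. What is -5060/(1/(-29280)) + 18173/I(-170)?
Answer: 8889409069/60 ≈ 1.4816e+8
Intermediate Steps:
I(r) = -6*r
-5060/(1/(-29280)) + 18173/I(-170) = -5060/(1/(-29280)) + 18173/((-6*(-170))) = -5060/(-1/29280) + 18173/1020 = -5060*(-29280) + 18173*(1/1020) = 148156800 + 1069/60 = 8889409069/60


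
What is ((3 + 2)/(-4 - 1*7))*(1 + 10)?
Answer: -5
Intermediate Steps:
((3 + 2)/(-4 - 1*7))*(1 + 10) = (5/(-4 - 7))*11 = (5/(-11))*11 = (5*(-1/11))*11 = -5/11*11 = -5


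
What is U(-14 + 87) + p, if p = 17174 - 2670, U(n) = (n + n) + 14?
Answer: 14664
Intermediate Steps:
U(n) = 14 + 2*n (U(n) = 2*n + 14 = 14 + 2*n)
p = 14504
U(-14 + 87) + p = (14 + 2*(-14 + 87)) + 14504 = (14 + 2*73) + 14504 = (14 + 146) + 14504 = 160 + 14504 = 14664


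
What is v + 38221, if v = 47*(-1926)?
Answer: -52301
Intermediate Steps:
v = -90522
v + 38221 = -90522 + 38221 = -52301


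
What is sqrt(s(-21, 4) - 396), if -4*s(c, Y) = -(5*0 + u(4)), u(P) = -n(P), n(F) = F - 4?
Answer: 6*I*sqrt(11) ≈ 19.9*I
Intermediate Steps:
n(F) = -4 + F
u(P) = 4 - P (u(P) = -(-4 + P) = 4 - P)
s(c, Y) = 0 (s(c, Y) = -(-1)*(5*0 + (4 - 1*4))/4 = -(-1)*(0 + (4 - 4))/4 = -(-1)*(0 + 0)/4 = -(-1)*0/4 = -1/4*0 = 0)
sqrt(s(-21, 4) - 396) = sqrt(0 - 396) = sqrt(-396) = 6*I*sqrt(11)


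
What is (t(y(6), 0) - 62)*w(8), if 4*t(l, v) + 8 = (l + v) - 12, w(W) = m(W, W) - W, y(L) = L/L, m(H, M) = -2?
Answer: 1335/2 ≈ 667.50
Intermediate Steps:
y(L) = 1
w(W) = -2 - W
t(l, v) = -5 + l/4 + v/4 (t(l, v) = -2 + ((l + v) - 12)/4 = -2 + (-12 + l + v)/4 = -2 + (-3 + l/4 + v/4) = -5 + l/4 + v/4)
(t(y(6), 0) - 62)*w(8) = ((-5 + (1/4)*1 + (1/4)*0) - 62)*(-2 - 1*8) = ((-5 + 1/4 + 0) - 62)*(-2 - 8) = (-19/4 - 62)*(-10) = -267/4*(-10) = 1335/2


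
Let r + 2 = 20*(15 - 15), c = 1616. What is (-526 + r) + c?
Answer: 1088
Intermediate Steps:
r = -2 (r = -2 + 20*(15 - 15) = -2 + 20*0 = -2 + 0 = -2)
(-526 + r) + c = (-526 - 2) + 1616 = -528 + 1616 = 1088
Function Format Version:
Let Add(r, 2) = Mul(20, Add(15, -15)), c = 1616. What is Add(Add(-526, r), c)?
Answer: 1088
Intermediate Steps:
r = -2 (r = Add(-2, Mul(20, Add(15, -15))) = Add(-2, Mul(20, 0)) = Add(-2, 0) = -2)
Add(Add(-526, r), c) = Add(Add(-526, -2), 1616) = Add(-528, 1616) = 1088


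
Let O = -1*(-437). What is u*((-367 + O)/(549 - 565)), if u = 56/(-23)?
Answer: 245/23 ≈ 10.652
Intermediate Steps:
O = 437
u = -56/23 (u = 56*(-1/23) = -56/23 ≈ -2.4348)
u*((-367 + O)/(549 - 565)) = -56*(-367 + 437)/(23*(549 - 565)) = -3920/(23*(-16)) = -3920*(-1)/(23*16) = -56/23*(-35/8) = 245/23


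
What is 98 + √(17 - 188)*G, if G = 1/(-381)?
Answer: 98 - I*√19/127 ≈ 98.0 - 0.034322*I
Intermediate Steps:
G = -1/381 ≈ -0.0026247
98 + √(17 - 188)*G = 98 + √(17 - 188)*(-1/381) = 98 + √(-171)*(-1/381) = 98 + (3*I*√19)*(-1/381) = 98 - I*√19/127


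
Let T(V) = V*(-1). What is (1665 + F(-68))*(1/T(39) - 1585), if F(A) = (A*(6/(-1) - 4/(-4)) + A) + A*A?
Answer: -135191592/13 ≈ -1.0399e+7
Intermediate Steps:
F(A) = A² - 4*A (F(A) = (A*(6*(-1) - 4*(-¼)) + A) + A² = (A*(-6 + 1) + A) + A² = (A*(-5) + A) + A² = (-5*A + A) + A² = -4*A + A² = A² - 4*A)
T(V) = -V
(1665 + F(-68))*(1/T(39) - 1585) = (1665 - 68*(-4 - 68))*(1/(-1*39) - 1585) = (1665 - 68*(-72))*(1/(-39) - 1585) = (1665 + 4896)*(-1/39 - 1585) = 6561*(-61816/39) = -135191592/13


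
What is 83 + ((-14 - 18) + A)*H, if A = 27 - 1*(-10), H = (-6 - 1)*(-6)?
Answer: 293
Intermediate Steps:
H = 42 (H = -7*(-6) = 42)
A = 37 (A = 27 + 10 = 37)
83 + ((-14 - 18) + A)*H = 83 + ((-14 - 18) + 37)*42 = 83 + (-32 + 37)*42 = 83 + 5*42 = 83 + 210 = 293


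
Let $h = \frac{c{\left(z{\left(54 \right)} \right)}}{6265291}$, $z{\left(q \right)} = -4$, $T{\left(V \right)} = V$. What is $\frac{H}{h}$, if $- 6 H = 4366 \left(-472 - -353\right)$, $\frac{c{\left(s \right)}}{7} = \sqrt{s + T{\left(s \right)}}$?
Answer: $- \frac{232511214301 i \sqrt{2}}{12} \approx - 2.7402 \cdot 10^{10} i$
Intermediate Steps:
$c{\left(s \right)} = 7 \sqrt{2} \sqrt{s}$ ($c{\left(s \right)} = 7 \sqrt{s + s} = 7 \sqrt{2 s} = 7 \sqrt{2} \sqrt{s}$)
$H = \frac{259777}{3}$ ($H = - \frac{4366 \left(-472 - -353\right)}{6} = - \frac{4366 \left(-472 + 353\right)}{6} = - \frac{4366 \left(-119\right)}{6} = \left(- \frac{1}{6}\right) \left(-519554\right) = \frac{259777}{3} \approx 86592.0$)
$h = \frac{14 i \sqrt{2}}{6265291}$ ($h = \frac{7 \sqrt{2} \sqrt{-4}}{6265291} = 7 \sqrt{2} \cdot 2 i \frac{1}{6265291} = 14 i \sqrt{2} \cdot \frac{1}{6265291} = \frac{14 i \sqrt{2}}{6265291} \approx 3.1601 \cdot 10^{-6} i$)
$\frac{H}{h} = \frac{259777}{3 \frac{14 i \sqrt{2}}{6265291}} = \frac{259777 \left(- \frac{6265291 i \sqrt{2}}{28}\right)}{3} = - \frac{232511214301 i \sqrt{2}}{12}$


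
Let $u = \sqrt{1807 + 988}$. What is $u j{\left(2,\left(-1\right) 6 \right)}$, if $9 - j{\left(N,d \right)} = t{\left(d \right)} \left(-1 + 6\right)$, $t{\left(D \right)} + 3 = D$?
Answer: $54 \sqrt{2795} \approx 2854.9$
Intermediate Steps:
$t{\left(D \right)} = -3 + D$
$j{\left(N,d \right)} = 24 - 5 d$ ($j{\left(N,d \right)} = 9 - \left(-3 + d\right) \left(-1 + 6\right) = 9 - \left(-3 + d\right) 5 = 9 - \left(-15 + 5 d\right) = 24 - 5 d$)
$u = \sqrt{2795} \approx 52.868$
$u j{\left(2,\left(-1\right) 6 \right)} = \sqrt{2795} \left(24 - 5 \left(\left(-1\right) 6\right)\right) = \sqrt{2795} \left(24 - -30\right) = \sqrt{2795} \left(24 + 30\right) = \sqrt{2795} \cdot 54 = 54 \sqrt{2795}$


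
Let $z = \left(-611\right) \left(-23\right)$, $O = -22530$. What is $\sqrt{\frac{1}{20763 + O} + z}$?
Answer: $\frac{5 \sqrt{1755101022}}{1767} \approx 118.55$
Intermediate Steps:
$z = 14053$
$\sqrt{\frac{1}{20763 + O} + z} = \sqrt{\frac{1}{20763 - 22530} + 14053} = \sqrt{\frac{1}{-1767} + 14053} = \sqrt{- \frac{1}{1767} + 14053} = \sqrt{\frac{24831650}{1767}} = \frac{5 \sqrt{1755101022}}{1767}$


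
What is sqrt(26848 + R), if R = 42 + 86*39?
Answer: 2*sqrt(7561) ≈ 173.91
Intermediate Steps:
R = 3396 (R = 42 + 3354 = 3396)
sqrt(26848 + R) = sqrt(26848 + 3396) = sqrt(30244) = 2*sqrt(7561)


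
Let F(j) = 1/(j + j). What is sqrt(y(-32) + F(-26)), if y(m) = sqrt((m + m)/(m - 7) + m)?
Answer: sqrt(-117 + 624*I*sqrt(2886))/78 ≈ 1.6569 + 1.6627*I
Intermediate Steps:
F(j) = 1/(2*j)
y(m) = sqrt(m + 2*m/(-7 + m)) (y(m) = sqrt((2*m)/(-7 + m) + m) = sqrt(2*m/(-7 + m) + m) = sqrt(m + 2*m/(-7 + m)))
sqrt(y(-32) + F(-26)) = sqrt(sqrt(-32*(-5 - 32)/(-7 - 32)) + (1/2)/(-26)) = sqrt(sqrt(-32*(-37)/(-39)) + (1/2)*(-1/26)) = sqrt(sqrt(-32*(-1/39)*(-37)) - 1/52) = sqrt(sqrt(-1184/39) - 1/52) = sqrt(4*I*sqrt(2886)/39 - 1/52) = sqrt(-1/52 + 4*I*sqrt(2886)/39)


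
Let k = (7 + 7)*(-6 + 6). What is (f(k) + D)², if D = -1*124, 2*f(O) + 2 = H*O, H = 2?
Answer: 15625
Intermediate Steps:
k = 0 (k = 14*0 = 0)
f(O) = -1 + O (f(O) = -1 + (2*O)/2 = -1 + O)
D = -124
(f(k) + D)² = ((-1 + 0) - 124)² = (-1 - 124)² = (-125)² = 15625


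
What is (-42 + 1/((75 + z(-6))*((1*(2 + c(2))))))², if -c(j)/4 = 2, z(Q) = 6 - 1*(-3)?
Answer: 448126561/254016 ≈ 1764.2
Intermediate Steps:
z(Q) = 9 (z(Q) = 6 + 3 = 9)
c(j) = -8 (c(j) = -4*2 = -8)
(-42 + 1/((75 + z(-6))*((1*(2 + c(2))))))² = (-42 + 1/((75 + 9)*((1*(2 - 8)))))² = (-42 + 1/(84*((1*(-6)))))² = (-42 + (1/84)/(-6))² = (-42 + (1/84)*(-⅙))² = (-42 - 1/504)² = (-21169/504)² = 448126561/254016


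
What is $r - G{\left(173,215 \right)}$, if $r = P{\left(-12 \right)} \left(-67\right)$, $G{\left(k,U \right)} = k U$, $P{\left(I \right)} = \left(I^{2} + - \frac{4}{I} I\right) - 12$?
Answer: $-45771$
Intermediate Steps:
$P{\left(I \right)} = -16 + I^{2}$ ($P{\left(I \right)} = \left(I^{2} - 4\right) - 12 = \left(-4 + I^{2}\right) - 12 = -16 + I^{2}$)
$G{\left(k,U \right)} = U k$
$r = -8576$ ($r = \left(-16 + \left(-12\right)^{2}\right) \left(-67\right) = \left(-16 + 144\right) \left(-67\right) = 128 \left(-67\right) = -8576$)
$r - G{\left(173,215 \right)} = -8576 - 215 \cdot 173 = -8576 - 37195 = -45771$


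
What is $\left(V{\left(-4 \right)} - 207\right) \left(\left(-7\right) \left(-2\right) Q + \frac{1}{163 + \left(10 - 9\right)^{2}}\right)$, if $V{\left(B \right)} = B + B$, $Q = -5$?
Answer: $\frac{2467985}{164} \approx 15049.0$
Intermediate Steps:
$V{\left(B \right)} = 2 B$
$\left(V{\left(-4 \right)} - 207\right) \left(\left(-7\right) \left(-2\right) Q + \frac{1}{163 + \left(10 - 9\right)^{2}}\right) = \left(2 \left(-4\right) - 207\right) \left(\left(-7\right) \left(-2\right) \left(-5\right) + \frac{1}{163 + \left(10 - 9\right)^{2}}\right) = \left(-8 - 207\right) \left(14 \left(-5\right) + \frac{1}{163 + 1^{2}}\right) = - 215 \left(-70 + \frac{1}{163 + 1}\right) = - 215 \left(-70 + \frac{1}{164}\right) = \left(-215\right) \left(- \frac{11479}{164}\right) = \frac{2467985}{164}$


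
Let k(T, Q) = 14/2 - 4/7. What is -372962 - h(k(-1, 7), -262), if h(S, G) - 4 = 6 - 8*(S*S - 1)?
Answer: -18259820/49 ≈ -3.7265e+5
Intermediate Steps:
k(T, Q) = 45/7 (k(T, Q) = 14*(1/2) - 4*1/7 = 7 - 4/7 = 45/7)
h(S, G) = 18 - 8*S**2 (h(S, G) = 4 + (6 - 8*(S*S - 1)) = 4 + (6 - 8*(S**2 - 1)) = 4 + (6 - 8*(-1 + S**2)) = 4 + (6 + (8 - 8*S**2)) = 4 + (14 - 8*S**2) = 18 - 8*S**2)
-372962 - h(k(-1, 7), -262) = -372962 - (18 - 8*(45/7)**2) = -372962 - (18 - 8*2025/49) = -372962 - (18 - 16200/49) = -372962 - 1*(-15318/49) = -372962 + 15318/49 = -18259820/49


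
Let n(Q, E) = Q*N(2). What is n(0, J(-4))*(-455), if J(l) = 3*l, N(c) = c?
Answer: 0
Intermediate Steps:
n(Q, E) = 2*Q (n(Q, E) = Q*2 = 2*Q)
n(0, J(-4))*(-455) = (2*0)*(-455) = 0*(-455) = 0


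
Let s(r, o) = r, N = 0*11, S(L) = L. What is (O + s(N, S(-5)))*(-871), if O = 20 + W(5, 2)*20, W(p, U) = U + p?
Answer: -139360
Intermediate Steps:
N = 0
O = 160 (O = 20 + (2 + 5)*20 = 20 + 7*20 = 20 + 140 = 160)
(O + s(N, S(-5)))*(-871) = (160 + 0)*(-871) = 160*(-871) = -139360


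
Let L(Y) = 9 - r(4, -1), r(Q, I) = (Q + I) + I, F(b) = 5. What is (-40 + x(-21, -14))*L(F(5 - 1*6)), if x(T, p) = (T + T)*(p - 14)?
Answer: 7952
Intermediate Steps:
x(T, p) = 2*T*(-14 + p) (x(T, p) = (2*T)*(-14 + p) = 2*T*(-14 + p))
r(Q, I) = Q + 2*I (r(Q, I) = (I + Q) + I = Q + 2*I)
L(Y) = 7 (L(Y) = 9 - (4 + 2*(-1)) = 9 - (4 - 2) = 9 - 1*2 = 9 - 2 = 7)
(-40 + x(-21, -14))*L(F(5 - 1*6)) = (-40 + 2*(-21)*(-14 - 14))*7 = (-40 + 2*(-21)*(-28))*7 = (-40 + 1176)*7 = 1136*7 = 7952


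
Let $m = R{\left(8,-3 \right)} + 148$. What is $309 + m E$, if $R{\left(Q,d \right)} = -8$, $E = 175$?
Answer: $24809$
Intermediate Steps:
$m = 140$ ($m = -8 + 148 = 140$)
$309 + m E = 309 + 140 \cdot 175 = 309 + 24500 = 24809$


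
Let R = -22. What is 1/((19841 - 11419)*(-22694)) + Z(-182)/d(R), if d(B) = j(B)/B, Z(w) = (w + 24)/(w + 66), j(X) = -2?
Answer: 83045493117/5542737172 ≈ 14.983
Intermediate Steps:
Z(w) = (24 + w)/(66 + w)
d(B) = -2/B
1/((19841 - 11419)*(-22694)) + Z(-182)/d(R) = 1/((19841 - 11419)*(-22694)) + ((24 - 182)/(66 - 182))/((-2/(-22))) = -1/22694/8422 + (-158/(-116))/((-2*(-1/22))) = (1/8422)*(-1/22694) + (-1/116*(-158))/(1/11) = -1/191128868 + (79/58)*11 = -1/191128868 + 869/58 = 83045493117/5542737172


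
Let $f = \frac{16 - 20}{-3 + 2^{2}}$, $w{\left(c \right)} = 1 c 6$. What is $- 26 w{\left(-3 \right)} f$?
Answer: $-1872$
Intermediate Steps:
$w{\left(c \right)} = 6 c$ ($w{\left(c \right)} = c 6 = 6 c$)
$f = -4$ ($f = - \frac{4}{-3 + 4} = - \frac{4}{1} = \left(-4\right) 1 = -4$)
$- 26 w{\left(-3 \right)} f = - 26 \cdot 6 \left(-3\right) \left(-4\right) = \left(-26\right) \left(-18\right) \left(-4\right) = 468 \left(-4\right) = -1872$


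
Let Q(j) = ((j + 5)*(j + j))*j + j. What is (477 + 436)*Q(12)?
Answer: 4481004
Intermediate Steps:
Q(j) = j + 2*j²*(5 + j) (Q(j) = ((5 + j)*(2*j))*j + j = (2*j*(5 + j))*j + j = 2*j²*(5 + j) + j = j + 2*j²*(5 + j))
(477 + 436)*Q(12) = (477 + 436)*(12*(1 + 2*12² + 10*12)) = 913*(12*(1 + 2*144 + 120)) = 913*(12*(1 + 288 + 120)) = 913*(12*409) = 913*4908 = 4481004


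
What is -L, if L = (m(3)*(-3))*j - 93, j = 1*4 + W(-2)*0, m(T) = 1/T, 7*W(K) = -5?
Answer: 97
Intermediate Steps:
W(K) = -5/7 (W(K) = (1/7)*(-5) = -5/7)
j = 4 (j = 1*4 - 5/7*0 = 4 + 0 = 4)
L = -97 (L = (-3/3)*4 - 93 = ((1/3)*(-3))*4 - 93 = -1*4 - 93 = -4 - 93 = -97)
-L = -1*(-97) = 97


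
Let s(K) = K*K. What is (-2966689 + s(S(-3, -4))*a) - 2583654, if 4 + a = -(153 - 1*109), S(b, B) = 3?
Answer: -5550775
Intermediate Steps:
s(K) = K**2
a = -48 (a = -4 - (153 - 1*109) = -4 - (153 - 109) = -4 - 1*44 = -4 - 44 = -48)
(-2966689 + s(S(-3, -4))*a) - 2583654 = (-2966689 + 3**2*(-48)) - 2583654 = (-2966689 + 9*(-48)) - 2583654 = (-2966689 - 432) - 2583654 = -2967121 - 2583654 = -5550775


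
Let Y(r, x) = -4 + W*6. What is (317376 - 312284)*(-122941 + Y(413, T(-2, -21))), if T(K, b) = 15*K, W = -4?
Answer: -626158148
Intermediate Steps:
Y(r, x) = -28 (Y(r, x) = -4 - 4*6 = -4 - 24 = -28)
(317376 - 312284)*(-122941 + Y(413, T(-2, -21))) = (317376 - 312284)*(-122941 - 28) = 5092*(-122969) = -626158148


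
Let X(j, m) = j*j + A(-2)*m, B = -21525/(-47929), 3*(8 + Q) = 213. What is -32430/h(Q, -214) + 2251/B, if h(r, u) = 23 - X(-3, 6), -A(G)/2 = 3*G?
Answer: 12117718/2175 ≈ 5571.4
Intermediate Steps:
Q = 63 (Q = -8 + (⅓)*213 = -8 + 71 = 63)
A(G) = -6*G
B = 75/167 (B = -21525*(-1/47929) = 75/167 ≈ 0.44910)
X(j, m) = j² + 12*m (X(j, m) = j*j + (-6*(-2))*m = j² + 12*m)
h(r, u) = -58 (h(r, u) = 23 - ((-3)² + 12*6) = 23 - (9 + 72) = 23 - 1*81 = 23 - 81 = -58)
-32430/h(Q, -214) + 2251/B = -32430/(-58) + 2251/(75/167) = -32430*(-1/58) + 2251*(167/75) = 16215/29 + 375917/75 = 12117718/2175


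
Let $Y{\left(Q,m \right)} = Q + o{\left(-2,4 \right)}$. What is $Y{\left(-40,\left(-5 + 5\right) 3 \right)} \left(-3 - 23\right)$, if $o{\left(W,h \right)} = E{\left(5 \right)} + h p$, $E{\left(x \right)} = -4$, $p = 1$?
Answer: $1040$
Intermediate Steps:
$o{\left(W,h \right)} = -4 + h$ ($o{\left(W,h \right)} = -4 + h 1 = -4 + h$)
$Y{\left(Q,m \right)} = Q$ ($Y{\left(Q,m \right)} = Q + \left(-4 + 4\right) = Q + 0 = Q$)
$Y{\left(-40,\left(-5 + 5\right) 3 \right)} \left(-3 - 23\right) = - 40 \left(-3 - 23\right) = \left(-40\right) \left(-26\right) = 1040$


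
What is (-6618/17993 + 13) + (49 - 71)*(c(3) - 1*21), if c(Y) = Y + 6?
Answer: 4977443/17993 ≈ 276.63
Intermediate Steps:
c(Y) = 6 + Y
(-6618/17993 + 13) + (49 - 71)*(c(3) - 1*21) = (-6618/17993 + 13) + (49 - 71)*((6 + 3) - 1*21) = (-6618*1/17993 + 13) - 22*(9 - 21) = (-6618/17993 + 13) - 22*(-12) = 227291/17993 + 264 = 4977443/17993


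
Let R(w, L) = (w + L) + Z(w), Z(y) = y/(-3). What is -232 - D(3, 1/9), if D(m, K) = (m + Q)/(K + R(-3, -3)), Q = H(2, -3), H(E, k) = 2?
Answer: -10163/44 ≈ -230.98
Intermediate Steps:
Z(y) = -y/3 (Z(y) = y*(-1/3) = -y/3)
R(w, L) = L + 2*w/3 (R(w, L) = (w + L) - w/3 = (L + w) - w/3 = L + 2*w/3)
Q = 2
D(m, K) = (2 + m)/(-5 + K) (D(m, K) = (m + 2)/(K + (-3 + (2/3)*(-3))) = (2 + m)/(K + (-3 - 2)) = (2 + m)/(K - 5) = (2 + m)/(-5 + K))
-232 - D(3, 1/9) = -232 - (2 + 3)/(-5 + 1/9) = -232 - 5/(-5 + 1/9) = -232 - 5/(-44/9) = -232 - (-9)*5/44 = -232 - 1*(-45/44) = -232 + 45/44 = -10163/44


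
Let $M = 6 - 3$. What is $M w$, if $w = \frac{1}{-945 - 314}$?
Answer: $- \frac{3}{1259} \approx -0.0023828$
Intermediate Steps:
$M = 3$ ($M = 6 - 3 = 3$)
$w = - \frac{1}{1259}$ ($w = \frac{1}{-1259} = - \frac{1}{1259} \approx -0.00079428$)
$M w = 3 \left(- \frac{1}{1259}\right) = - \frac{3}{1259}$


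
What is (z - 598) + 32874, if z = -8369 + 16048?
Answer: 39955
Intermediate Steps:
z = 7679
(z - 598) + 32874 = (7679 - 598) + 32874 = 7081 + 32874 = 39955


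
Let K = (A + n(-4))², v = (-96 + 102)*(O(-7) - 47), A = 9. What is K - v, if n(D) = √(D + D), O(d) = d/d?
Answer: 349 + 36*I*√2 ≈ 349.0 + 50.912*I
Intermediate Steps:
O(d) = 1
v = -276 (v = (-96 + 102)*(1 - 47) = 6*(-46) = -276)
n(D) = √2*√D (n(D) = √(2*D) = √2*√D)
K = (9 + 2*I*√2)² (K = (9 + √2*√(-4))² = (9 + √2*(2*I))² = (9 + 2*I*√2)² ≈ 73.0 + 50.912*I)
K - v = (73 + 36*I*√2) - 1*(-276) = (73 + 36*I*√2) + 276 = 349 + 36*I*√2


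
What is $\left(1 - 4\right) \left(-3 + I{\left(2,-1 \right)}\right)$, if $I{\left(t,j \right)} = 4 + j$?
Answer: $0$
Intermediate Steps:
$\left(1 - 4\right) \left(-3 + I{\left(2,-1 \right)}\right) = \left(1 - 4\right) \left(-3 + \left(4 - 1\right)\right) = - 3 \left(-3 + 3\right) = \left(-3\right) 0 = 0$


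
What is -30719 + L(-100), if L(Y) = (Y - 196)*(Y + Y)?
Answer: 28481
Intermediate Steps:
L(Y) = 2*Y*(-196 + Y) (L(Y) = (-196 + Y)*(2*Y) = 2*Y*(-196 + Y))
-30719 + L(-100) = -30719 + 2*(-100)*(-196 - 100) = -30719 + 2*(-100)*(-296) = -30719 + 59200 = 28481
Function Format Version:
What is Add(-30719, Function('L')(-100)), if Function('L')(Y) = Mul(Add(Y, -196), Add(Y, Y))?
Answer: 28481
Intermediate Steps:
Function('L')(Y) = Mul(2, Y, Add(-196, Y)) (Function('L')(Y) = Mul(Add(-196, Y), Mul(2, Y)) = Mul(2, Y, Add(-196, Y)))
Add(-30719, Function('L')(-100)) = Add(-30719, Mul(2, -100, Add(-196, -100))) = Add(-30719, Mul(2, -100, -296)) = Add(-30719, 59200) = 28481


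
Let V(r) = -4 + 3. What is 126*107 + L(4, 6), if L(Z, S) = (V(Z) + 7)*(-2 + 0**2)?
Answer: 13470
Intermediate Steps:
V(r) = -1
L(Z, S) = -12 (L(Z, S) = (-1 + 7)*(-2 + 0**2) = 6*(-2 + 0) = 6*(-2) = -12)
126*107 + L(4, 6) = 126*107 - 12 = 13482 - 12 = 13470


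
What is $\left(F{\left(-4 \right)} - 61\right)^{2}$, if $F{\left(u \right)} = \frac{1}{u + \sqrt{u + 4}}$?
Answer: $\frac{60025}{16} \approx 3751.6$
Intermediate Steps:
$F{\left(u \right)} = \frac{1}{u + \sqrt{4 + u}}$
$\left(F{\left(-4 \right)} - 61\right)^{2} = \left(\frac{1}{-4 + \sqrt{4 - 4}} - 61\right)^{2} = \left(\frac{1}{-4 + \sqrt{0}} - 61\right)^{2} = \left(\frac{1}{-4 + 0} - 61\right)^{2} = \left(\frac{1}{-4} - 61\right)^{2} = \left(- \frac{1}{4} - 61\right)^{2} = \left(- \frac{245}{4}\right)^{2} = \frac{60025}{16}$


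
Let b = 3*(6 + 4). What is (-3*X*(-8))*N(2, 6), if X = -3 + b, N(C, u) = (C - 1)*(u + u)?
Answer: 7776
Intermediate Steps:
N(C, u) = 2*u*(-1 + C) (N(C, u) = (-1 + C)*(2*u) = 2*u*(-1 + C))
b = 30 (b = 3*10 = 30)
X = 27 (X = -3 + 30 = 27)
(-3*X*(-8))*N(2, 6) = (-81*(-8))*(2*6*(-1 + 2)) = (-3*(-216))*(2*6*1) = 648*12 = 7776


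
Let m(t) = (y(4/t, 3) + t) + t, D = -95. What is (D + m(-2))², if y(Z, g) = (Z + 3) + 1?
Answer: 9409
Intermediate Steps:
y(Z, g) = 4 + Z (y(Z, g) = (3 + Z) + 1 = 4 + Z)
m(t) = 4 + 2*t + 4/t (m(t) = ((4 + 4/t) + t) + t = (4 + t + 4/t) + t = 4 + 2*t + 4/t)
(D + m(-2))² = (-95 + (4 + 2*(-2) + 4/(-2)))² = (-95 + (4 - 4 + 4*(-½)))² = (-95 + (4 - 4 - 2))² = (-95 - 2)² = (-97)² = 9409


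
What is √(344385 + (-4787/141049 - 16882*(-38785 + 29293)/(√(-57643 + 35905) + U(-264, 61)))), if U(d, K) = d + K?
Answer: √282098*√((6370745788211 + 24287577539*I*√21738)/(-203 + I*√21738))/141049 ≈ 346.87 - 541.03*I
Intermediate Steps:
U(d, K) = K + d
√(344385 + (-4787/141049 - 16882*(-38785 + 29293)/(√(-57643 + 35905) + U(-264, 61)))) = √(344385 + (-4787/141049 - 16882*(-38785 + 29293)/(√(-57643 + 35905) + (61 - 264)))) = √(344385 + (-4787*1/141049 - 16882*(-9492/(√(-21738) - 203)))) = √(344385 + (-4787/141049 - 16882*(-9492/(I*√21738 - 203)))) = √(344385 + (-4787/141049 - 16882*(-9492/(-203 + I*√21738)))) = √(344385 + (-4787/141049 - 16882/(29/1356 - I*√21738/9492))) = √(48575155078/141049 - 16882/(29/1356 - I*√21738/9492))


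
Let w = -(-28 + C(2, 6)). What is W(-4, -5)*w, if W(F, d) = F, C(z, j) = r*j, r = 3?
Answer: -40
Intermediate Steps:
C(z, j) = 3*j
w = 10 (w = -(-28 + 3*6) = -(-28 + 18) = -1*(-10) = 10)
W(-4, -5)*w = -4*10 = -40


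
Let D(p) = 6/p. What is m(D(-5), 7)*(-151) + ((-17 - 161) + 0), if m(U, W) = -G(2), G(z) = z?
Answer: 124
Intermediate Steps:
m(U, W) = -2 (m(U, W) = -1*2 = -2)
m(D(-5), 7)*(-151) + ((-17 - 161) + 0) = -2*(-151) + ((-17 - 161) + 0) = 302 + (-178 + 0) = 302 - 178 = 124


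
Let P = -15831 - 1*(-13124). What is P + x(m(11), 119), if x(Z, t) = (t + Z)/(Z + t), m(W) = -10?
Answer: -2706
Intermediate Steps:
P = -2707 (P = -15831 + 13124 = -2707)
x(Z, t) = 1 (x(Z, t) = (Z + t)/(Z + t) = 1)
P + x(m(11), 119) = -2707 + 1 = -2706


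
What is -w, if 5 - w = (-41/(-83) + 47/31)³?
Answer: 53178315863/17034106517 ≈ 3.1219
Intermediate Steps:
w = -53178315863/17034106517 (w = 5 - (-41/(-83) + 47/31)³ = 5 - (-41*(-1/83) + 47*(1/31))³ = 5 - (41/83 + 47/31)³ = 5 - (5172/2573)³ = 5 - 1*138348848448/17034106517 = 5 - 138348848448/17034106517 = -53178315863/17034106517 ≈ -3.1219)
-w = -1*(-53178315863/17034106517) = 53178315863/17034106517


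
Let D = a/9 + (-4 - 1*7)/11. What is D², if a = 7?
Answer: 4/81 ≈ 0.049383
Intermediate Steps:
D = -2/9 (D = 7/9 + (-4 - 1*7)/11 = 7*(⅑) + (-4 - 7)*(1/11) = 7/9 - 11*1/11 = 7/9 - 1 = -2/9 ≈ -0.22222)
D² = (-2/9)² = 4/81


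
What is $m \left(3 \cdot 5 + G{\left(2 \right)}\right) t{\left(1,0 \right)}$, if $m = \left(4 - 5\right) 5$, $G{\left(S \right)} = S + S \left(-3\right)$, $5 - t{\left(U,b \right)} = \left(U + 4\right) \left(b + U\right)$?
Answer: $0$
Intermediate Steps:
$t{\left(U,b \right)} = 5 - \left(4 + U\right) \left(U + b\right)$ ($t{\left(U,b \right)} = 5 - \left(U + 4\right) \left(b + U\right) = 5 - \left(4 + U\right) \left(U + b\right)$)
$G{\left(S \right)} = - 2 S$ ($G{\left(S \right)} = S - 3 S = - 2 S$)
$m = -5$ ($m = \left(-1\right) 5 = -5$)
$m \left(3 \cdot 5 + G{\left(2 \right)}\right) t{\left(1,0 \right)} = - 5 \left(3 \cdot 5 - 4\right) \left(5 - 1^{2} - 4 - 0 - 1 \cdot 0\right) = - 5 \left(15 - 4\right) \left(5 - 1 - 4 + 0 + 0\right) = \left(-5\right) 11 \left(5 - 1 - 4 + 0 + 0\right) = \left(-55\right) 0 = 0$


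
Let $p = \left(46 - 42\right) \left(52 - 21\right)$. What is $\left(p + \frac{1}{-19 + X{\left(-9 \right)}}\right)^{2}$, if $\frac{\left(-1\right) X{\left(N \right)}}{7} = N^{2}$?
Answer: $\frac{5279911569}{343396} \approx 15376.0$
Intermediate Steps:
$X{\left(N \right)} = - 7 N^{2}$
$p = 124$ ($p = 4 \cdot 31 = 124$)
$\left(p + \frac{1}{-19 + X{\left(-9 \right)}}\right)^{2} = \left(124 + \frac{1}{-19 - 7 \left(-9\right)^{2}}\right)^{2} = \left(124 + \frac{1}{-19 - 567}\right)^{2} = \left(124 + \frac{1}{-586}\right)^{2} = \left(124 - \frac{1}{586}\right)^{2} = \left(\frac{72663}{586}\right)^{2} = \frac{5279911569}{343396}$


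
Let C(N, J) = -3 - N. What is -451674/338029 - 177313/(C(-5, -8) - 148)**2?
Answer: -69564819061/7205426164 ≈ -9.6545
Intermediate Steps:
-451674/338029 - 177313/(C(-5, -8) - 148)**2 = -451674/338029 - 177313/((-3 - 1*(-5)) - 148)**2 = -451674*1/338029 - 177313/((-3 + 5) - 148)**2 = -451674/338029 - 177313/(2 - 148)**2 = -451674/338029 - 177313/((-146)**2) = -451674/338029 - 177313/21316 = -69564819061/7205426164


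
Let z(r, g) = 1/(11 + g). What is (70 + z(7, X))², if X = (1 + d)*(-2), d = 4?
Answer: 5041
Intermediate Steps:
X = -10 (X = (1 + 4)*(-2) = 5*(-2) = -10)
(70 + z(7, X))² = (70 + 1/(11 - 10))² = (70 + 1/1)² = (70 + 1)² = 71² = 5041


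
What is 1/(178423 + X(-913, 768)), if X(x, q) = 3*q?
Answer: 1/180727 ≈ 5.5332e-6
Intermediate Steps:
1/(178423 + X(-913, 768)) = 1/(178423 + 3*768) = 1/(178423 + 2304) = 1/180727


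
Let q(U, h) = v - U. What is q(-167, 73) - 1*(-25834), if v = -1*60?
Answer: 25941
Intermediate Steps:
v = -60
q(U, h) = -60 - U
q(-167, 73) - 1*(-25834) = (-60 - 1*(-167)) - 1*(-25834) = (-60 + 167) + 25834 = 107 + 25834 = 25941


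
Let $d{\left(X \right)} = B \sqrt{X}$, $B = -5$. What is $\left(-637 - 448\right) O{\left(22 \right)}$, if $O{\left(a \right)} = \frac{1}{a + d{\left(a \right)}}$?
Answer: $\frac{1085}{3} + \frac{5425 \sqrt{22}}{66} \approx 747.21$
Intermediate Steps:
$d{\left(X \right)} = - 5 \sqrt{X}$
$O{\left(a \right)} = \frac{1}{a - 5 \sqrt{a}}$
$\left(-637 - 448\right) O{\left(22 \right)} = \frac{-637 - 448}{22 - 5 \sqrt{22}} = - \frac{1085}{22 - 5 \sqrt{22}}$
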